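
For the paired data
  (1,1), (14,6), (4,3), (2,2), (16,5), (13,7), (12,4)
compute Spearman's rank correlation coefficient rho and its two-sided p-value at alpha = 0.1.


Step 1: Rank x and y separately (midranks; no ties here).
rank(x): 1->1, 14->6, 4->3, 2->2, 16->7, 13->5, 12->4
rank(y): 1->1, 6->6, 3->3, 2->2, 5->5, 7->7, 4->4
Step 2: d_i = R_x(i) - R_y(i); compute d_i^2.
  (1-1)^2=0, (6-6)^2=0, (3-3)^2=0, (2-2)^2=0, (7-5)^2=4, (5-7)^2=4, (4-4)^2=0
sum(d^2) = 8.
Step 3: rho = 1 - 6*8 / (7*(7^2 - 1)) = 1 - 48/336 = 0.857143.
Step 4: Under H0, t = rho * sqrt((n-2)/(1-rho^2)) = 3.7210 ~ t(5).
Step 5: Two-sided p-value from the t-distribution with 5 df = 0.013697.
Step 6: alpha = 0.1. reject H0.

rho = 0.8571, p = 0.013697, reject H0 at alpha = 0.1.


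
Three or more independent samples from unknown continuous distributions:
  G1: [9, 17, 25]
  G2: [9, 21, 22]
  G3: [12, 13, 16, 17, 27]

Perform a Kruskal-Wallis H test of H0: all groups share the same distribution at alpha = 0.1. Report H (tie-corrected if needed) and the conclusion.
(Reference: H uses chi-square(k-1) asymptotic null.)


Step 1: Combine all N = 11 observations and assign midranks.
sorted (value, group, rank): (9,G1,1.5), (9,G2,1.5), (12,G3,3), (13,G3,4), (16,G3,5), (17,G1,6.5), (17,G3,6.5), (21,G2,8), (22,G2,9), (25,G1,10), (27,G3,11)
Step 2: Sum ranks within each group.
R_1 = 18 (n_1 = 3)
R_2 = 18.5 (n_2 = 3)
R_3 = 29.5 (n_3 = 5)
Step 3: H = 12/(N(N+1)) * sum(R_i^2/n_i) - 3(N+1)
     = 12/(11*12) * (18^2/3 + 18.5^2/3 + 29.5^2/5) - 3*12
     = 0.090909 * 396.133 - 36
     = 0.012121.
Step 4: Ties present; correction factor C = 1 - 12/(11^3 - 11) = 0.990909. Corrected H = 0.012121 / 0.990909 = 0.012232.
Step 5: Under H0, H ~ chi^2(2); p-value = 0.993902.
Step 6: alpha = 0.1. fail to reject H0.

H = 0.0122, df = 2, p = 0.993902, fail to reject H0.


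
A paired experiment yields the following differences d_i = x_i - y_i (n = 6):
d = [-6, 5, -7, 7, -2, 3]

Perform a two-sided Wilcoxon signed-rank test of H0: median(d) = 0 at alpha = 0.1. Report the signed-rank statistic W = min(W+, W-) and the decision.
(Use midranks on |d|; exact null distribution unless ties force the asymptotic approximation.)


Step 1: Drop any zero differences (none here) and take |d_i|.
|d| = [6, 5, 7, 7, 2, 3]
Step 2: Midrank |d_i| (ties get averaged ranks).
ranks: |6|->4, |5|->3, |7|->5.5, |7|->5.5, |2|->1, |3|->2
Step 3: Attach original signs; sum ranks with positive sign and with negative sign.
W+ = 3 + 5.5 + 2 = 10.5
W- = 4 + 5.5 + 1 = 10.5
(Check: W+ + W- = 21 should equal n(n+1)/2 = 21.)
Step 4: Test statistic W = min(W+, W-) = 10.5.
Step 5: Ties in |d|, so use the tie-corrected normal approximation.
        E[W] = n(n+1)/4 = 6*7/4 = 10.5.
        Tie groups: |d|=7 (t=2); sum(t^3 - t) = 6.
        Var[W] = n(n+1)(2n+1)/24 - sum(t^3-t)/48 = 546/24 - 6/48 = 22.625.
        z = (W - E[W]) / sqrt(Var[W]) = (10.5 - 10.5) / 4.7566 = 0.0000.
        Two-sided p = 2*Phi(z) = 1.000000.
Step 6: alpha = 0.1. fail to reject H0.

W+ = 10.5, W- = 10.5, W = min = 10.5, p = 1.000000, fail to reject H0.


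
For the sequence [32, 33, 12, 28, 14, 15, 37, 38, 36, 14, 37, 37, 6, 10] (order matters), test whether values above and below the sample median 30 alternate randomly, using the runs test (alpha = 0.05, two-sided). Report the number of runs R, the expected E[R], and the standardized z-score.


Step 1: Compute median = 30; label A = above, B = below.
Labels in order: AABBBBAAABAABB  (n_A = 7, n_B = 7)
Step 2: Count runs R = 6.
Step 3: Under H0 (random ordering), E[R] = 2*n_A*n_B/(n_A+n_B) + 1 = 2*7*7/14 + 1 = 8.0000.
        Var[R] = 2*n_A*n_B*(2*n_A*n_B - n_A - n_B) / ((n_A+n_B)^2 * (n_A+n_B-1)) = 8232/2548 = 3.2308.
        SD[R] = 1.7974.
Step 4: Continuity-corrected z = (R + 0.5 - E[R]) / SD[R] = (6 + 0.5 - 8.0000) / 1.7974 = -0.8345.
Step 5: Two-sided p-value via normal approximation = 2*(1 - Phi(|z|)) = 0.403986.
Step 6: alpha = 0.05. fail to reject H0.

R = 6, z = -0.8345, p = 0.403986, fail to reject H0.


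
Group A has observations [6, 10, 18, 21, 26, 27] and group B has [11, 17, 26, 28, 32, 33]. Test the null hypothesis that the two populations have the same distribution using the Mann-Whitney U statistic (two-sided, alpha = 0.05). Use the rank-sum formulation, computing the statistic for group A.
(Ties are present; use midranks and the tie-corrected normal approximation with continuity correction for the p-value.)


Step 1: Combine and sort all 12 observations; assign midranks.
sorted (value, group): (6,X), (10,X), (11,Y), (17,Y), (18,X), (21,X), (26,X), (26,Y), (27,X), (28,Y), (32,Y), (33,Y)
ranks: 6->1, 10->2, 11->3, 17->4, 18->5, 21->6, 26->7.5, 26->7.5, 27->9, 28->10, 32->11, 33->12
Step 2: Rank sum for X: R1 = 1 + 2 + 5 + 6 + 7.5 + 9 = 30.5.
Step 3: U_X = R1 - n1(n1+1)/2 = 30.5 - 6*7/2 = 30.5 - 21 = 9.5.
       U_Y = n1*n2 - U_X = 36 - 9.5 = 26.5.
Step 4: Ties are present, so use the tie-corrected normal approximation (with continuity correction) for the p-value.
Step 5: p-value = 0.199397; compare to alpha = 0.05. fail to reject H0.

U_X = 9.5, p = 0.199397, fail to reject H0 at alpha = 0.05.


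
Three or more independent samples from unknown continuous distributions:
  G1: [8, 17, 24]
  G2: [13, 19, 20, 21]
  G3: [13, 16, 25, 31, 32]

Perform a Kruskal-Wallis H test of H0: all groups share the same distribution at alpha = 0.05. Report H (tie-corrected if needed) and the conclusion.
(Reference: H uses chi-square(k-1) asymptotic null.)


Step 1: Combine all N = 12 observations and assign midranks.
sorted (value, group, rank): (8,G1,1), (13,G2,2.5), (13,G3,2.5), (16,G3,4), (17,G1,5), (19,G2,6), (20,G2,7), (21,G2,8), (24,G1,9), (25,G3,10), (31,G3,11), (32,G3,12)
Step 2: Sum ranks within each group.
R_1 = 15 (n_1 = 3)
R_2 = 23.5 (n_2 = 4)
R_3 = 39.5 (n_3 = 5)
Step 3: H = 12/(N(N+1)) * sum(R_i^2/n_i) - 3(N+1)
     = 12/(12*13) * (15^2/3 + 23.5^2/4 + 39.5^2/5) - 3*13
     = 0.076923 * 525.112 - 39
     = 1.393269.
Step 4: Ties present; correction factor C = 1 - 6/(12^3 - 12) = 0.996503. Corrected H = 1.393269 / 0.996503 = 1.398158.
Step 5: Under H0, H ~ chi^2(2); p-value = 0.497043.
Step 6: alpha = 0.05. fail to reject H0.

H = 1.3982, df = 2, p = 0.497043, fail to reject H0.


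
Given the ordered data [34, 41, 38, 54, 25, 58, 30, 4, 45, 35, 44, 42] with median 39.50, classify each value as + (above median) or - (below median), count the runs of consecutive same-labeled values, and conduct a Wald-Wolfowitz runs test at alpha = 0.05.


Step 1: Compute median = 39.50; label A = above, B = below.
Labels in order: BABABABBABAA  (n_A = 6, n_B = 6)
Step 2: Count runs R = 10.
Step 3: Under H0 (random ordering), E[R] = 2*n_A*n_B/(n_A+n_B) + 1 = 2*6*6/12 + 1 = 7.0000.
        Var[R] = 2*n_A*n_B*(2*n_A*n_B - n_A - n_B) / ((n_A+n_B)^2 * (n_A+n_B-1)) = 4320/1584 = 2.7273.
        SD[R] = 1.6514.
Step 4: Continuity-corrected z = (R - 0.5 - E[R]) / SD[R] = (10 - 0.5 - 7.0000) / 1.6514 = 1.5138.
Step 5: Two-sided p-value via normal approximation = 2*(1 - Phi(|z|)) = 0.130070.
Step 6: alpha = 0.05. fail to reject H0.

R = 10, z = 1.5138, p = 0.130070, fail to reject H0.


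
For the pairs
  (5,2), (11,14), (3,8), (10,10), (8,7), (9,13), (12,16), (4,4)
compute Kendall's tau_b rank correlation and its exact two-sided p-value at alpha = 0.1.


Step 1: Enumerate the 28 unordered pairs (i,j) with i<j and classify each by sign(x_j-x_i) * sign(y_j-y_i).
  (1,2):dx=+6,dy=+12->C; (1,3):dx=-2,dy=+6->D; (1,4):dx=+5,dy=+8->C; (1,5):dx=+3,dy=+5->C
  (1,6):dx=+4,dy=+11->C; (1,7):dx=+7,dy=+14->C; (1,8):dx=-1,dy=+2->D; (2,3):dx=-8,dy=-6->C
  (2,4):dx=-1,dy=-4->C; (2,5):dx=-3,dy=-7->C; (2,6):dx=-2,dy=-1->C; (2,7):dx=+1,dy=+2->C
  (2,8):dx=-7,dy=-10->C; (3,4):dx=+7,dy=+2->C; (3,5):dx=+5,dy=-1->D; (3,6):dx=+6,dy=+5->C
  (3,7):dx=+9,dy=+8->C; (3,8):dx=+1,dy=-4->D; (4,5):dx=-2,dy=-3->C; (4,6):dx=-1,dy=+3->D
  (4,7):dx=+2,dy=+6->C; (4,8):dx=-6,dy=-6->C; (5,6):dx=+1,dy=+6->C; (5,7):dx=+4,dy=+9->C
  (5,8):dx=-4,dy=-3->C; (6,7):dx=+3,dy=+3->C; (6,8):dx=-5,dy=-9->C; (7,8):dx=-8,dy=-12->C
Step 2: C = 23, D = 5, total pairs = 28.
Step 3: tau = (C - D)/(n(n-1)/2) = (23 - 5)/28 = 0.642857.
Step 4: Exact two-sided p-value (enumerate n! = 40320 permutations of y under H0): p = 0.031151.
Step 5: alpha = 0.1. reject H0.

tau_b = 0.6429 (C=23, D=5), p = 0.031151, reject H0.


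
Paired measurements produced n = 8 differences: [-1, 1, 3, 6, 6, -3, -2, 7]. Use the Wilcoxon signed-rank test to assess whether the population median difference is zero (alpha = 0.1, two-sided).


Step 1: Drop any zero differences (none here) and take |d_i|.
|d| = [1, 1, 3, 6, 6, 3, 2, 7]
Step 2: Midrank |d_i| (ties get averaged ranks).
ranks: |1|->1.5, |1|->1.5, |3|->4.5, |6|->6.5, |6|->6.5, |3|->4.5, |2|->3, |7|->8
Step 3: Attach original signs; sum ranks with positive sign and with negative sign.
W+ = 1.5 + 4.5 + 6.5 + 6.5 + 8 = 27
W- = 1.5 + 4.5 + 3 = 9
(Check: W+ + W- = 36 should equal n(n+1)/2 = 36.)
Step 4: Test statistic W = min(W+, W-) = 9.
Step 5: Ties in |d|, so use the tie-corrected normal approximation.
        E[W] = n(n+1)/4 = 8*9/4 = 18.
        Tie groups: |d|=1 (t=2), |d|=3 (t=2), |d|=6 (t=2); sum(t^3 - t) = 18.
        Var[W] = n(n+1)(2n+1)/24 - sum(t^3-t)/48 = 1224/24 - 18/48 = 50.625.
        z = (W - E[W]) / sqrt(Var[W]) = (9 - 18) / 7.1151 = -1.2649.
        Two-sided p = 2*Phi(z) = 0.205903.
Step 6: alpha = 0.1. fail to reject H0.

W+ = 27, W- = 9, W = min = 9, p = 0.205903, fail to reject H0.


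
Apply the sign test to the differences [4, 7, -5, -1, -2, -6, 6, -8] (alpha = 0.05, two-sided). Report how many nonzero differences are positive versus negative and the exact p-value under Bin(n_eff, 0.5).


Step 1: Discard zero differences. Original n = 8; n_eff = number of nonzero differences = 8.
Nonzero differences (with sign): +4, +7, -5, -1, -2, -6, +6, -8
Step 2: Count signs: positive = 3, negative = 5.
Step 3: Under H0: P(positive) = 0.5, so the number of positives S ~ Bin(8, 0.5).
Step 4: Two-sided exact p-value = sum of Bin(8,0.5) probabilities at or below the observed probability = 0.726562.
Step 5: alpha = 0.05. fail to reject H0.

n_eff = 8, pos = 3, neg = 5, p = 0.726562, fail to reject H0.


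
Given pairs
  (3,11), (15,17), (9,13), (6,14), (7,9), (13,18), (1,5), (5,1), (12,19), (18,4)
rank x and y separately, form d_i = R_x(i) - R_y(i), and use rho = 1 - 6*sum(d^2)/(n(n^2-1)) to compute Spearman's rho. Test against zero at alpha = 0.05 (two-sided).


Step 1: Rank x and y separately (midranks; no ties here).
rank(x): 3->2, 15->9, 9->6, 6->4, 7->5, 13->8, 1->1, 5->3, 12->7, 18->10
rank(y): 11->5, 17->8, 13->6, 14->7, 9->4, 18->9, 5->3, 1->1, 19->10, 4->2
Step 2: d_i = R_x(i) - R_y(i); compute d_i^2.
  (2-5)^2=9, (9-8)^2=1, (6-6)^2=0, (4-7)^2=9, (5-4)^2=1, (8-9)^2=1, (1-3)^2=4, (3-1)^2=4, (7-10)^2=9, (10-2)^2=64
sum(d^2) = 102.
Step 3: rho = 1 - 6*102 / (10*(10^2 - 1)) = 1 - 612/990 = 0.381818.
Step 4: Under H0, t = rho * sqrt((n-2)/(1-rho^2)) = 1.1685 ~ t(8).
Step 5: Two-sided p-value from the t-distribution with 8 df = 0.276255.
Step 6: alpha = 0.05. fail to reject H0.

rho = 0.3818, p = 0.276255, fail to reject H0 at alpha = 0.05.


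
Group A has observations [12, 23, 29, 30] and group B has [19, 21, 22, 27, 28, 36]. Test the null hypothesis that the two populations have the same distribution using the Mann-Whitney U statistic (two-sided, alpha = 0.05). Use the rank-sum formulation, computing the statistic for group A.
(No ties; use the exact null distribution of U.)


Step 1: Combine and sort all 10 observations; assign midranks.
sorted (value, group): (12,X), (19,Y), (21,Y), (22,Y), (23,X), (27,Y), (28,Y), (29,X), (30,X), (36,Y)
ranks: 12->1, 19->2, 21->3, 22->4, 23->5, 27->6, 28->7, 29->8, 30->9, 36->10
Step 2: Rank sum for X: R1 = 1 + 5 + 8 + 9 = 23.
Step 3: U_X = R1 - n1(n1+1)/2 = 23 - 4*5/2 = 23 - 10 = 13.
       U_Y = n1*n2 - U_X = 24 - 13 = 11.
Step 4: No ties, so the exact null distribution of U (based on enumerating the C(10,4) = 210 equally likely rank assignments) gives the two-sided p-value.
Step 5: p-value = 0.914286; compare to alpha = 0.05. fail to reject H0.

U_X = 13, p = 0.914286, fail to reject H0 at alpha = 0.05.


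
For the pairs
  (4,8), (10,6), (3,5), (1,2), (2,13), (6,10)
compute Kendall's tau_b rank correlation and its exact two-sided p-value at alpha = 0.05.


Step 1: Enumerate the 15 unordered pairs (i,j) with i<j and classify each by sign(x_j-x_i) * sign(y_j-y_i).
  (1,2):dx=+6,dy=-2->D; (1,3):dx=-1,dy=-3->C; (1,4):dx=-3,dy=-6->C; (1,5):dx=-2,dy=+5->D
  (1,6):dx=+2,dy=+2->C; (2,3):dx=-7,dy=-1->C; (2,4):dx=-9,dy=-4->C; (2,5):dx=-8,dy=+7->D
  (2,6):dx=-4,dy=+4->D; (3,4):dx=-2,dy=-3->C; (3,5):dx=-1,dy=+8->D; (3,6):dx=+3,dy=+5->C
  (4,5):dx=+1,dy=+11->C; (4,6):dx=+5,dy=+8->C; (5,6):dx=+4,dy=-3->D
Step 2: C = 9, D = 6, total pairs = 15.
Step 3: tau = (C - D)/(n(n-1)/2) = (9 - 6)/15 = 0.200000.
Step 4: Exact two-sided p-value (enumerate n! = 720 permutations of y under H0): p = 0.719444.
Step 5: alpha = 0.05. fail to reject H0.

tau_b = 0.2000 (C=9, D=6), p = 0.719444, fail to reject H0.


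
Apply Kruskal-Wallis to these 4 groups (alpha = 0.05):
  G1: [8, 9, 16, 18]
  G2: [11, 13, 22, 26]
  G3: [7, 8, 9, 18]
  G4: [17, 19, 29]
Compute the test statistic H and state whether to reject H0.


Step 1: Combine all N = 15 observations and assign midranks.
sorted (value, group, rank): (7,G3,1), (8,G1,2.5), (8,G3,2.5), (9,G1,4.5), (9,G3,4.5), (11,G2,6), (13,G2,7), (16,G1,8), (17,G4,9), (18,G1,10.5), (18,G3,10.5), (19,G4,12), (22,G2,13), (26,G2,14), (29,G4,15)
Step 2: Sum ranks within each group.
R_1 = 25.5 (n_1 = 4)
R_2 = 40 (n_2 = 4)
R_3 = 18.5 (n_3 = 4)
R_4 = 36 (n_4 = 3)
Step 3: H = 12/(N(N+1)) * sum(R_i^2/n_i) - 3(N+1)
     = 12/(15*16) * (25.5^2/4 + 40^2/4 + 18.5^2/4 + 36^2/3) - 3*16
     = 0.050000 * 1080.12 - 48
     = 6.006250.
Step 4: Ties present; correction factor C = 1 - 18/(15^3 - 15) = 0.994643. Corrected H = 6.006250 / 0.994643 = 6.038600.
Step 5: Under H0, H ~ chi^2(3); p-value = 0.109747.
Step 6: alpha = 0.05. fail to reject H0.

H = 6.0386, df = 3, p = 0.109747, fail to reject H0.


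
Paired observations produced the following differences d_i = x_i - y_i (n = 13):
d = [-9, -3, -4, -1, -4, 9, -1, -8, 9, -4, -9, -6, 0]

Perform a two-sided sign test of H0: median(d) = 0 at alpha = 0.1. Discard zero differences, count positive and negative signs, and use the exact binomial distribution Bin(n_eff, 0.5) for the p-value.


Step 1: Discard zero differences. Original n = 13; n_eff = number of nonzero differences = 12.
Nonzero differences (with sign): -9, -3, -4, -1, -4, +9, -1, -8, +9, -4, -9, -6
Step 2: Count signs: positive = 2, negative = 10.
Step 3: Under H0: P(positive) = 0.5, so the number of positives S ~ Bin(12, 0.5).
Step 4: Two-sided exact p-value = sum of Bin(12,0.5) probabilities at or below the observed probability = 0.038574.
Step 5: alpha = 0.1. reject H0.

n_eff = 12, pos = 2, neg = 10, p = 0.038574, reject H0.


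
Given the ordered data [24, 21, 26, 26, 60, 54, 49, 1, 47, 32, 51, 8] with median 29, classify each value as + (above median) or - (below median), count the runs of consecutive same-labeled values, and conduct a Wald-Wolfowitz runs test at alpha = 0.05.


Step 1: Compute median = 29; label A = above, B = below.
Labels in order: BBBBAAABAAAB  (n_A = 6, n_B = 6)
Step 2: Count runs R = 5.
Step 3: Under H0 (random ordering), E[R] = 2*n_A*n_B/(n_A+n_B) + 1 = 2*6*6/12 + 1 = 7.0000.
        Var[R] = 2*n_A*n_B*(2*n_A*n_B - n_A - n_B) / ((n_A+n_B)^2 * (n_A+n_B-1)) = 4320/1584 = 2.7273.
        SD[R] = 1.6514.
Step 4: Continuity-corrected z = (R + 0.5 - E[R]) / SD[R] = (5 + 0.5 - 7.0000) / 1.6514 = -0.9083.
Step 5: Two-sided p-value via normal approximation = 2*(1 - Phi(|z|)) = 0.363722.
Step 6: alpha = 0.05. fail to reject H0.

R = 5, z = -0.9083, p = 0.363722, fail to reject H0.


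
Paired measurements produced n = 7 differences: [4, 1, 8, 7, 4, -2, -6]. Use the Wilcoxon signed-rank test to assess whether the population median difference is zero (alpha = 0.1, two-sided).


Step 1: Drop any zero differences (none here) and take |d_i|.
|d| = [4, 1, 8, 7, 4, 2, 6]
Step 2: Midrank |d_i| (ties get averaged ranks).
ranks: |4|->3.5, |1|->1, |8|->7, |7|->6, |4|->3.5, |2|->2, |6|->5
Step 3: Attach original signs; sum ranks with positive sign and with negative sign.
W+ = 3.5 + 1 + 7 + 6 + 3.5 = 21
W- = 2 + 5 = 7
(Check: W+ + W- = 28 should equal n(n+1)/2 = 28.)
Step 4: Test statistic W = min(W+, W-) = 7.
Step 5: Ties in |d|, so use the tie-corrected normal approximation.
        E[W] = n(n+1)/4 = 7*8/4 = 14.
        Tie groups: |d|=4 (t=2); sum(t^3 - t) = 6.
        Var[W] = n(n+1)(2n+1)/24 - sum(t^3-t)/48 = 840/24 - 6/48 = 34.875.
        z = (W - E[W]) / sqrt(Var[W]) = (7 - 14) / 5.9055 = -1.1853.
        Two-sided p = 2*Phi(z) = 0.235885.
Step 6: alpha = 0.1. fail to reject H0.

W+ = 21, W- = 7, W = min = 7, p = 0.235885, fail to reject H0.


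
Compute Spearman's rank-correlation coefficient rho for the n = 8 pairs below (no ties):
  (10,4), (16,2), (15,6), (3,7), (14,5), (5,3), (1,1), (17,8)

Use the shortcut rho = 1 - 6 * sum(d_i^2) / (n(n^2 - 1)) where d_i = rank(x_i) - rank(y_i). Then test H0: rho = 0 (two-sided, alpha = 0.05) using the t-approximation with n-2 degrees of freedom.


Step 1: Rank x and y separately (midranks; no ties here).
rank(x): 10->4, 16->7, 15->6, 3->2, 14->5, 5->3, 1->1, 17->8
rank(y): 4->4, 2->2, 6->6, 7->7, 5->5, 3->3, 1->1, 8->8
Step 2: d_i = R_x(i) - R_y(i); compute d_i^2.
  (4-4)^2=0, (7-2)^2=25, (6-6)^2=0, (2-7)^2=25, (5-5)^2=0, (3-3)^2=0, (1-1)^2=0, (8-8)^2=0
sum(d^2) = 50.
Step 3: rho = 1 - 6*50 / (8*(8^2 - 1)) = 1 - 300/504 = 0.404762.
Step 4: Under H0, t = rho * sqrt((n-2)/(1-rho^2)) = 1.0842 ~ t(6).
Step 5: Two-sided p-value from the t-distribution with 6 df = 0.319889.
Step 6: alpha = 0.05. fail to reject H0.

rho = 0.4048, p = 0.319889, fail to reject H0 at alpha = 0.05.


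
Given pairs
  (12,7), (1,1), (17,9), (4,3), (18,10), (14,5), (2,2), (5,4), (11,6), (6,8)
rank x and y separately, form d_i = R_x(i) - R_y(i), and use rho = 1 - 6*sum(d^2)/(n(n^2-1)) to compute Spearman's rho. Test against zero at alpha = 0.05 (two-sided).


Step 1: Rank x and y separately (midranks; no ties here).
rank(x): 12->7, 1->1, 17->9, 4->3, 18->10, 14->8, 2->2, 5->4, 11->6, 6->5
rank(y): 7->7, 1->1, 9->9, 3->3, 10->10, 5->5, 2->2, 4->4, 6->6, 8->8
Step 2: d_i = R_x(i) - R_y(i); compute d_i^2.
  (7-7)^2=0, (1-1)^2=0, (9-9)^2=0, (3-3)^2=0, (10-10)^2=0, (8-5)^2=9, (2-2)^2=0, (4-4)^2=0, (6-6)^2=0, (5-8)^2=9
sum(d^2) = 18.
Step 3: rho = 1 - 6*18 / (10*(10^2 - 1)) = 1 - 108/990 = 0.890909.
Step 4: Under H0, t = rho * sqrt((n-2)/(1-rho^2)) = 5.5482 ~ t(8).
Step 5: Two-sided p-value from the t-distribution with 8 df = 0.000542.
Step 6: alpha = 0.05. reject H0.

rho = 0.8909, p = 0.000542, reject H0 at alpha = 0.05.


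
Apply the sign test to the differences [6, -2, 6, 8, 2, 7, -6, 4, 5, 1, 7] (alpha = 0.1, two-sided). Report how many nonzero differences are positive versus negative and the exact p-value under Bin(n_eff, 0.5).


Step 1: Discard zero differences. Original n = 11; n_eff = number of nonzero differences = 11.
Nonzero differences (with sign): +6, -2, +6, +8, +2, +7, -6, +4, +5, +1, +7
Step 2: Count signs: positive = 9, negative = 2.
Step 3: Under H0: P(positive) = 0.5, so the number of positives S ~ Bin(11, 0.5).
Step 4: Two-sided exact p-value = sum of Bin(11,0.5) probabilities at or below the observed probability = 0.065430.
Step 5: alpha = 0.1. reject H0.

n_eff = 11, pos = 9, neg = 2, p = 0.065430, reject H0.


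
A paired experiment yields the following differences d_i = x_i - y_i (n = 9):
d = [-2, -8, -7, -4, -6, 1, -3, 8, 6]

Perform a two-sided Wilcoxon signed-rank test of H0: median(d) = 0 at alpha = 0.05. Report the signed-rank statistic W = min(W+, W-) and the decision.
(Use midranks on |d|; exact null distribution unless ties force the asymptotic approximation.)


Step 1: Drop any zero differences (none here) and take |d_i|.
|d| = [2, 8, 7, 4, 6, 1, 3, 8, 6]
Step 2: Midrank |d_i| (ties get averaged ranks).
ranks: |2|->2, |8|->8.5, |7|->7, |4|->4, |6|->5.5, |1|->1, |3|->3, |8|->8.5, |6|->5.5
Step 3: Attach original signs; sum ranks with positive sign and with negative sign.
W+ = 1 + 8.5 + 5.5 = 15
W- = 2 + 8.5 + 7 + 4 + 5.5 + 3 = 30
(Check: W+ + W- = 45 should equal n(n+1)/2 = 45.)
Step 4: Test statistic W = min(W+, W-) = 15.
Step 5: Ties in |d|, so use the tie-corrected normal approximation.
        E[W] = n(n+1)/4 = 9*10/4 = 22.5.
        Tie groups: |d|=6 (t=2), |d|=8 (t=2); sum(t^3 - t) = 12.
        Var[W] = n(n+1)(2n+1)/24 - sum(t^3-t)/48 = 1710/24 - 12/48 = 71.
        z = (W - E[W]) / sqrt(Var[W]) = (15 - 22.5) / 8.4261 = -0.8901.
        Two-sided p = 2*Phi(z) = 0.373420.
Step 6: alpha = 0.05. fail to reject H0.

W+ = 15, W- = 30, W = min = 15, p = 0.373420, fail to reject H0.


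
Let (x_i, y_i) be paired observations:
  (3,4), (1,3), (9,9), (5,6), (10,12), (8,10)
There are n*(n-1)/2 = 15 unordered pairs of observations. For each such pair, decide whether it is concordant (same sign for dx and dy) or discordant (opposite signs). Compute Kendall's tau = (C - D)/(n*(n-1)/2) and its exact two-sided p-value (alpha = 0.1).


Step 1: Enumerate the 15 unordered pairs (i,j) with i<j and classify each by sign(x_j-x_i) * sign(y_j-y_i).
  (1,2):dx=-2,dy=-1->C; (1,3):dx=+6,dy=+5->C; (1,4):dx=+2,dy=+2->C; (1,5):dx=+7,dy=+8->C
  (1,6):dx=+5,dy=+6->C; (2,3):dx=+8,dy=+6->C; (2,4):dx=+4,dy=+3->C; (2,5):dx=+9,dy=+9->C
  (2,6):dx=+7,dy=+7->C; (3,4):dx=-4,dy=-3->C; (3,5):dx=+1,dy=+3->C; (3,6):dx=-1,dy=+1->D
  (4,5):dx=+5,dy=+6->C; (4,6):dx=+3,dy=+4->C; (5,6):dx=-2,dy=-2->C
Step 2: C = 14, D = 1, total pairs = 15.
Step 3: tau = (C - D)/(n(n-1)/2) = (14 - 1)/15 = 0.866667.
Step 4: Exact two-sided p-value (enumerate n! = 720 permutations of y under H0): p = 0.016667.
Step 5: alpha = 0.1. reject H0.

tau_b = 0.8667 (C=14, D=1), p = 0.016667, reject H0.


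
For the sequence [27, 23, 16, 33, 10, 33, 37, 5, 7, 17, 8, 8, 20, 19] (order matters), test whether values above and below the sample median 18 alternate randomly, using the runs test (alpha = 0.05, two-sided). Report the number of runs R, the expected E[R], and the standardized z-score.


Step 1: Compute median = 18; label A = above, B = below.
Labels in order: AABABAABBBBBAA  (n_A = 7, n_B = 7)
Step 2: Count runs R = 7.
Step 3: Under H0 (random ordering), E[R] = 2*n_A*n_B/(n_A+n_B) + 1 = 2*7*7/14 + 1 = 8.0000.
        Var[R] = 2*n_A*n_B*(2*n_A*n_B - n_A - n_B) / ((n_A+n_B)^2 * (n_A+n_B-1)) = 8232/2548 = 3.2308.
        SD[R] = 1.7974.
Step 4: Continuity-corrected z = (R + 0.5 - E[R]) / SD[R] = (7 + 0.5 - 8.0000) / 1.7974 = -0.2782.
Step 5: Two-sided p-value via normal approximation = 2*(1 - Phi(|z|)) = 0.780879.
Step 6: alpha = 0.05. fail to reject H0.

R = 7, z = -0.2782, p = 0.780879, fail to reject H0.


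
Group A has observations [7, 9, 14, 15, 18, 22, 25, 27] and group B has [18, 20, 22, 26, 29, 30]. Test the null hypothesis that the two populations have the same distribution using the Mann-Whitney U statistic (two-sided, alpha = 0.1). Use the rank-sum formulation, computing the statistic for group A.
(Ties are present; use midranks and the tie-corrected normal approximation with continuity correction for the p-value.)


Step 1: Combine and sort all 14 observations; assign midranks.
sorted (value, group): (7,X), (9,X), (14,X), (15,X), (18,X), (18,Y), (20,Y), (22,X), (22,Y), (25,X), (26,Y), (27,X), (29,Y), (30,Y)
ranks: 7->1, 9->2, 14->3, 15->4, 18->5.5, 18->5.5, 20->7, 22->8.5, 22->8.5, 25->10, 26->11, 27->12, 29->13, 30->14
Step 2: Rank sum for X: R1 = 1 + 2 + 3 + 4 + 5.5 + 8.5 + 10 + 12 = 46.
Step 3: U_X = R1 - n1(n1+1)/2 = 46 - 8*9/2 = 46 - 36 = 10.
       U_Y = n1*n2 - U_X = 48 - 10 = 38.
Step 4: Ties are present, so use the tie-corrected normal approximation (with continuity correction) for the p-value.
Step 5: p-value = 0.080692; compare to alpha = 0.1. reject H0.

U_X = 10, p = 0.080692, reject H0 at alpha = 0.1.


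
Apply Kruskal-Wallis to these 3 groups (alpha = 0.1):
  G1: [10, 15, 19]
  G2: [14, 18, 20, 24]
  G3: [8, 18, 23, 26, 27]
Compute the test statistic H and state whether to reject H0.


Step 1: Combine all N = 12 observations and assign midranks.
sorted (value, group, rank): (8,G3,1), (10,G1,2), (14,G2,3), (15,G1,4), (18,G2,5.5), (18,G3,5.5), (19,G1,7), (20,G2,8), (23,G3,9), (24,G2,10), (26,G3,11), (27,G3,12)
Step 2: Sum ranks within each group.
R_1 = 13 (n_1 = 3)
R_2 = 26.5 (n_2 = 4)
R_3 = 38.5 (n_3 = 5)
Step 3: H = 12/(N(N+1)) * sum(R_i^2/n_i) - 3(N+1)
     = 12/(12*13) * (13^2/3 + 26.5^2/4 + 38.5^2/5) - 3*13
     = 0.076923 * 528.346 - 39
     = 1.641987.
Step 4: Ties present; correction factor C = 1 - 6/(12^3 - 12) = 0.996503. Corrected H = 1.641987 / 0.996503 = 1.647749.
Step 5: Under H0, H ~ chi^2(2); p-value = 0.438729.
Step 6: alpha = 0.1. fail to reject H0.

H = 1.6477, df = 2, p = 0.438729, fail to reject H0.


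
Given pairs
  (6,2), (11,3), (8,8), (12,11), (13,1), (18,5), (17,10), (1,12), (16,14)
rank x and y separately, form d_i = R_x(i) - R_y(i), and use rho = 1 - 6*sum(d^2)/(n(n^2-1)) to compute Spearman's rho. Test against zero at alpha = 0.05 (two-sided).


Step 1: Rank x and y separately (midranks; no ties here).
rank(x): 6->2, 11->4, 8->3, 12->5, 13->6, 18->9, 17->8, 1->1, 16->7
rank(y): 2->2, 3->3, 8->5, 11->7, 1->1, 5->4, 10->6, 12->8, 14->9
Step 2: d_i = R_x(i) - R_y(i); compute d_i^2.
  (2-2)^2=0, (4-3)^2=1, (3-5)^2=4, (5-7)^2=4, (6-1)^2=25, (9-4)^2=25, (8-6)^2=4, (1-8)^2=49, (7-9)^2=4
sum(d^2) = 116.
Step 3: rho = 1 - 6*116 / (9*(9^2 - 1)) = 1 - 696/720 = 0.033333.
Step 4: Under H0, t = rho * sqrt((n-2)/(1-rho^2)) = 0.0882 ~ t(7).
Step 5: Two-sided p-value from the t-distribution with 7 df = 0.932157.
Step 6: alpha = 0.05. fail to reject H0.

rho = 0.0333, p = 0.932157, fail to reject H0 at alpha = 0.05.


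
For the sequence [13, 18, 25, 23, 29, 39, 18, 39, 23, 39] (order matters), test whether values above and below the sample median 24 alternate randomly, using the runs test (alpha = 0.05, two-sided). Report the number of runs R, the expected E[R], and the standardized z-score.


Step 1: Compute median = 24; label A = above, B = below.
Labels in order: BBABAABABA  (n_A = 5, n_B = 5)
Step 2: Count runs R = 8.
Step 3: Under H0 (random ordering), E[R] = 2*n_A*n_B/(n_A+n_B) + 1 = 2*5*5/10 + 1 = 6.0000.
        Var[R] = 2*n_A*n_B*(2*n_A*n_B - n_A - n_B) / ((n_A+n_B)^2 * (n_A+n_B-1)) = 2000/900 = 2.2222.
        SD[R] = 1.4907.
Step 4: Continuity-corrected z = (R - 0.5 - E[R]) / SD[R] = (8 - 0.5 - 6.0000) / 1.4907 = 1.0062.
Step 5: Two-sided p-value via normal approximation = 2*(1 - Phi(|z|)) = 0.314305.
Step 6: alpha = 0.05. fail to reject H0.

R = 8, z = 1.0062, p = 0.314305, fail to reject H0.


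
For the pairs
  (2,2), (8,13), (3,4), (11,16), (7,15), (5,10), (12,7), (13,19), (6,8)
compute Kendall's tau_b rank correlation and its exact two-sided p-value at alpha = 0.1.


Step 1: Enumerate the 36 unordered pairs (i,j) with i<j and classify each by sign(x_j-x_i) * sign(y_j-y_i).
  (1,2):dx=+6,dy=+11->C; (1,3):dx=+1,dy=+2->C; (1,4):dx=+9,dy=+14->C; (1,5):dx=+5,dy=+13->C
  (1,6):dx=+3,dy=+8->C; (1,7):dx=+10,dy=+5->C; (1,8):dx=+11,dy=+17->C; (1,9):dx=+4,dy=+6->C
  (2,3):dx=-5,dy=-9->C; (2,4):dx=+3,dy=+3->C; (2,5):dx=-1,dy=+2->D; (2,6):dx=-3,dy=-3->C
  (2,7):dx=+4,dy=-6->D; (2,8):dx=+5,dy=+6->C; (2,9):dx=-2,dy=-5->C; (3,4):dx=+8,dy=+12->C
  (3,5):dx=+4,dy=+11->C; (3,6):dx=+2,dy=+6->C; (3,7):dx=+9,dy=+3->C; (3,8):dx=+10,dy=+15->C
  (3,9):dx=+3,dy=+4->C; (4,5):dx=-4,dy=-1->C; (4,6):dx=-6,dy=-6->C; (4,7):dx=+1,dy=-9->D
  (4,8):dx=+2,dy=+3->C; (4,9):dx=-5,dy=-8->C; (5,6):dx=-2,dy=-5->C; (5,7):dx=+5,dy=-8->D
  (5,8):dx=+6,dy=+4->C; (5,9):dx=-1,dy=-7->C; (6,7):dx=+7,dy=-3->D; (6,8):dx=+8,dy=+9->C
  (6,9):dx=+1,dy=-2->D; (7,8):dx=+1,dy=+12->C; (7,9):dx=-6,dy=+1->D; (8,9):dx=-7,dy=-11->C
Step 2: C = 29, D = 7, total pairs = 36.
Step 3: tau = (C - D)/(n(n-1)/2) = (29 - 7)/36 = 0.611111.
Step 4: Exact two-sided p-value (enumerate n! = 362880 permutations of y under H0): p = 0.024741.
Step 5: alpha = 0.1. reject H0.

tau_b = 0.6111 (C=29, D=7), p = 0.024741, reject H0.


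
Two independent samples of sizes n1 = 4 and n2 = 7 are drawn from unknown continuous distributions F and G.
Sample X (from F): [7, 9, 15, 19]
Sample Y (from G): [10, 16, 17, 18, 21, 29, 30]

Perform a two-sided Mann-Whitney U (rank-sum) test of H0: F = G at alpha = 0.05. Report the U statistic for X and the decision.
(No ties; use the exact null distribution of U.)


Step 1: Combine and sort all 11 observations; assign midranks.
sorted (value, group): (7,X), (9,X), (10,Y), (15,X), (16,Y), (17,Y), (18,Y), (19,X), (21,Y), (29,Y), (30,Y)
ranks: 7->1, 9->2, 10->3, 15->4, 16->5, 17->6, 18->7, 19->8, 21->9, 29->10, 30->11
Step 2: Rank sum for X: R1 = 1 + 2 + 4 + 8 = 15.
Step 3: U_X = R1 - n1(n1+1)/2 = 15 - 4*5/2 = 15 - 10 = 5.
       U_Y = n1*n2 - U_X = 28 - 5 = 23.
Step 4: No ties, so the exact null distribution of U (based on enumerating the C(11,4) = 330 equally likely rank assignments) gives the two-sided p-value.
Step 5: p-value = 0.109091; compare to alpha = 0.05. fail to reject H0.

U_X = 5, p = 0.109091, fail to reject H0 at alpha = 0.05.


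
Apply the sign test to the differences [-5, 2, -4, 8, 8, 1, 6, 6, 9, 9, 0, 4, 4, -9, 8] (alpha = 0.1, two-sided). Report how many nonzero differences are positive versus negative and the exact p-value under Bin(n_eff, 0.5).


Step 1: Discard zero differences. Original n = 15; n_eff = number of nonzero differences = 14.
Nonzero differences (with sign): -5, +2, -4, +8, +8, +1, +6, +6, +9, +9, +4, +4, -9, +8
Step 2: Count signs: positive = 11, negative = 3.
Step 3: Under H0: P(positive) = 0.5, so the number of positives S ~ Bin(14, 0.5).
Step 4: Two-sided exact p-value = sum of Bin(14,0.5) probabilities at or below the observed probability = 0.057373.
Step 5: alpha = 0.1. reject H0.

n_eff = 14, pos = 11, neg = 3, p = 0.057373, reject H0.


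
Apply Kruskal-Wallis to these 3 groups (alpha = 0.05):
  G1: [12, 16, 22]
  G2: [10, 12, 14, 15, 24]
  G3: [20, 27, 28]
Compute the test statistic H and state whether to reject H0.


Step 1: Combine all N = 11 observations and assign midranks.
sorted (value, group, rank): (10,G2,1), (12,G1,2.5), (12,G2,2.5), (14,G2,4), (15,G2,5), (16,G1,6), (20,G3,7), (22,G1,8), (24,G2,9), (27,G3,10), (28,G3,11)
Step 2: Sum ranks within each group.
R_1 = 16.5 (n_1 = 3)
R_2 = 21.5 (n_2 = 5)
R_3 = 28 (n_3 = 3)
Step 3: H = 12/(N(N+1)) * sum(R_i^2/n_i) - 3(N+1)
     = 12/(11*12) * (16.5^2/3 + 21.5^2/5 + 28^2/3) - 3*12
     = 0.090909 * 444.533 - 36
     = 4.412121.
Step 4: Ties present; correction factor C = 1 - 6/(11^3 - 11) = 0.995455. Corrected H = 4.412121 / 0.995455 = 4.432268.
Step 5: Under H0, H ~ chi^2(2); p-value = 0.109030.
Step 6: alpha = 0.05. fail to reject H0.

H = 4.4323, df = 2, p = 0.109030, fail to reject H0.


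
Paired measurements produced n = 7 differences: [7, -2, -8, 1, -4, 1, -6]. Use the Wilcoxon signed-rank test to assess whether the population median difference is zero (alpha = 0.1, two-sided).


Step 1: Drop any zero differences (none here) and take |d_i|.
|d| = [7, 2, 8, 1, 4, 1, 6]
Step 2: Midrank |d_i| (ties get averaged ranks).
ranks: |7|->6, |2|->3, |8|->7, |1|->1.5, |4|->4, |1|->1.5, |6|->5
Step 3: Attach original signs; sum ranks with positive sign and with negative sign.
W+ = 6 + 1.5 + 1.5 = 9
W- = 3 + 7 + 4 + 5 = 19
(Check: W+ + W- = 28 should equal n(n+1)/2 = 28.)
Step 4: Test statistic W = min(W+, W-) = 9.
Step 5: Ties in |d|, so use the tie-corrected normal approximation.
        E[W] = n(n+1)/4 = 7*8/4 = 14.
        Tie groups: |d|=1 (t=2); sum(t^3 - t) = 6.
        Var[W] = n(n+1)(2n+1)/24 - sum(t^3-t)/48 = 840/24 - 6/48 = 34.875.
        z = (W - E[W]) / sqrt(Var[W]) = (9 - 14) / 5.9055 = -0.8467.
        Two-sided p = 2*Phi(z) = 0.397180.
Step 6: alpha = 0.1. fail to reject H0.

W+ = 9, W- = 19, W = min = 9, p = 0.397180, fail to reject H0.


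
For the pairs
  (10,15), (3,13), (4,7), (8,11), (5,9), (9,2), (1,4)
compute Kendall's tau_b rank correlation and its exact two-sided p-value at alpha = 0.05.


Step 1: Enumerate the 21 unordered pairs (i,j) with i<j and classify each by sign(x_j-x_i) * sign(y_j-y_i).
  (1,2):dx=-7,dy=-2->C; (1,3):dx=-6,dy=-8->C; (1,4):dx=-2,dy=-4->C; (1,5):dx=-5,dy=-6->C
  (1,6):dx=-1,dy=-13->C; (1,7):dx=-9,dy=-11->C; (2,3):dx=+1,dy=-6->D; (2,4):dx=+5,dy=-2->D
  (2,5):dx=+2,dy=-4->D; (2,6):dx=+6,dy=-11->D; (2,7):dx=-2,dy=-9->C; (3,4):dx=+4,dy=+4->C
  (3,5):dx=+1,dy=+2->C; (3,6):dx=+5,dy=-5->D; (3,7):dx=-3,dy=-3->C; (4,5):dx=-3,dy=-2->C
  (4,6):dx=+1,dy=-9->D; (4,7):dx=-7,dy=-7->C; (5,6):dx=+4,dy=-7->D; (5,7):dx=-4,dy=-5->C
  (6,7):dx=-8,dy=+2->D
Step 2: C = 13, D = 8, total pairs = 21.
Step 3: tau = (C - D)/(n(n-1)/2) = (13 - 8)/21 = 0.238095.
Step 4: Exact two-sided p-value (enumerate n! = 5040 permutations of y under H0): p = 0.561905.
Step 5: alpha = 0.05. fail to reject H0.

tau_b = 0.2381 (C=13, D=8), p = 0.561905, fail to reject H0.


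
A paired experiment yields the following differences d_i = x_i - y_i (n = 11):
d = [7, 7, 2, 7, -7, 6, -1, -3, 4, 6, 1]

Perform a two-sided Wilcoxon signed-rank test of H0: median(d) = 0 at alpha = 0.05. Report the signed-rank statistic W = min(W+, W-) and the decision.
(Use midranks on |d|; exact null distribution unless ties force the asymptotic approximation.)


Step 1: Drop any zero differences (none here) and take |d_i|.
|d| = [7, 7, 2, 7, 7, 6, 1, 3, 4, 6, 1]
Step 2: Midrank |d_i| (ties get averaged ranks).
ranks: |7|->9.5, |7|->9.5, |2|->3, |7|->9.5, |7|->9.5, |6|->6.5, |1|->1.5, |3|->4, |4|->5, |6|->6.5, |1|->1.5
Step 3: Attach original signs; sum ranks with positive sign and with negative sign.
W+ = 9.5 + 9.5 + 3 + 9.5 + 6.5 + 5 + 6.5 + 1.5 = 51
W- = 9.5 + 1.5 + 4 = 15
(Check: W+ + W- = 66 should equal n(n+1)/2 = 66.)
Step 4: Test statistic W = min(W+, W-) = 15.
Step 5: Ties in |d|, so use the tie-corrected normal approximation.
        E[W] = n(n+1)/4 = 11*12/4 = 33.
        Tie groups: |d|=1 (t=2), |d|=6 (t=2), |d|=7 (t=4); sum(t^3 - t) = 72.
        Var[W] = n(n+1)(2n+1)/24 - sum(t^3-t)/48 = 3036/24 - 72/48 = 125.
        z = (W - E[W]) / sqrt(Var[W]) = (15 - 33) / 11.1803 = -1.6100.
        Two-sided p = 2*Phi(z) = 0.107405.
Step 6: alpha = 0.05. fail to reject H0.

W+ = 51, W- = 15, W = min = 15, p = 0.107405, fail to reject H0.


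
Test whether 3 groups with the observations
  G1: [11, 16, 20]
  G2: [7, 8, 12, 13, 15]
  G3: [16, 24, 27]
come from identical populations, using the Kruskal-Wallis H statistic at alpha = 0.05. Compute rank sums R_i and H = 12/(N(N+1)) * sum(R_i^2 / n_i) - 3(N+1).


Step 1: Combine all N = 11 observations and assign midranks.
sorted (value, group, rank): (7,G2,1), (8,G2,2), (11,G1,3), (12,G2,4), (13,G2,5), (15,G2,6), (16,G1,7.5), (16,G3,7.5), (20,G1,9), (24,G3,10), (27,G3,11)
Step 2: Sum ranks within each group.
R_1 = 19.5 (n_1 = 3)
R_2 = 18 (n_2 = 5)
R_3 = 28.5 (n_3 = 3)
Step 3: H = 12/(N(N+1)) * sum(R_i^2/n_i) - 3(N+1)
     = 12/(11*12) * (19.5^2/3 + 18^2/5 + 28.5^2/3) - 3*12
     = 0.090909 * 462.3 - 36
     = 6.027273.
Step 4: Ties present; correction factor C = 1 - 6/(11^3 - 11) = 0.995455. Corrected H = 6.027273 / 0.995455 = 6.054795.
Step 5: Under H0, H ~ chi^2(2); p-value = 0.048442.
Step 6: alpha = 0.05. reject H0.

H = 6.0548, df = 2, p = 0.048442, reject H0.


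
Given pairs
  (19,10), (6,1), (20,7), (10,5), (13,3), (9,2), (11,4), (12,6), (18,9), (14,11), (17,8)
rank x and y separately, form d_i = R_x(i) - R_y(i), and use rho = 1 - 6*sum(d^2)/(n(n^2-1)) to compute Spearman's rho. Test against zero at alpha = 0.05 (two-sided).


Step 1: Rank x and y separately (midranks; no ties here).
rank(x): 19->10, 6->1, 20->11, 10->3, 13->6, 9->2, 11->4, 12->5, 18->9, 14->7, 17->8
rank(y): 10->10, 1->1, 7->7, 5->5, 3->3, 2->2, 4->4, 6->6, 9->9, 11->11, 8->8
Step 2: d_i = R_x(i) - R_y(i); compute d_i^2.
  (10-10)^2=0, (1-1)^2=0, (11-7)^2=16, (3-5)^2=4, (6-3)^2=9, (2-2)^2=0, (4-4)^2=0, (5-6)^2=1, (9-9)^2=0, (7-11)^2=16, (8-8)^2=0
sum(d^2) = 46.
Step 3: rho = 1 - 6*46 / (11*(11^2 - 1)) = 1 - 276/1320 = 0.790909.
Step 4: Under H0, t = rho * sqrt((n-2)/(1-rho^2)) = 3.8774 ~ t(9).
Step 5: Two-sided p-value from the t-distribution with 9 df = 0.003746.
Step 6: alpha = 0.05. reject H0.

rho = 0.7909, p = 0.003746, reject H0 at alpha = 0.05.


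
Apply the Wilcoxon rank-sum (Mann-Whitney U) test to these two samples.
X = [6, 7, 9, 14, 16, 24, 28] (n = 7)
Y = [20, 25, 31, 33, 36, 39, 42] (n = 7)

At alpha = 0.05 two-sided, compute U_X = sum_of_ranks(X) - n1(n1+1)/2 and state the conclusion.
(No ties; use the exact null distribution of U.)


Step 1: Combine and sort all 14 observations; assign midranks.
sorted (value, group): (6,X), (7,X), (9,X), (14,X), (16,X), (20,Y), (24,X), (25,Y), (28,X), (31,Y), (33,Y), (36,Y), (39,Y), (42,Y)
ranks: 6->1, 7->2, 9->3, 14->4, 16->5, 20->6, 24->7, 25->8, 28->9, 31->10, 33->11, 36->12, 39->13, 42->14
Step 2: Rank sum for X: R1 = 1 + 2 + 3 + 4 + 5 + 7 + 9 = 31.
Step 3: U_X = R1 - n1(n1+1)/2 = 31 - 7*8/2 = 31 - 28 = 3.
       U_Y = n1*n2 - U_X = 49 - 3 = 46.
Step 4: No ties, so the exact null distribution of U (based on enumerating the C(14,7) = 3432 equally likely rank assignments) gives the two-sided p-value.
Step 5: p-value = 0.004079; compare to alpha = 0.05. reject H0.

U_X = 3, p = 0.004079, reject H0 at alpha = 0.05.


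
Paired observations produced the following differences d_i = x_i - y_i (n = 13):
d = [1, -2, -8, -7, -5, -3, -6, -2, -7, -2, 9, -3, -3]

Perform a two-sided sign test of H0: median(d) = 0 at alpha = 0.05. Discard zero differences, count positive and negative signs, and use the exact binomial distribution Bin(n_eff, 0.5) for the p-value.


Step 1: Discard zero differences. Original n = 13; n_eff = number of nonzero differences = 13.
Nonzero differences (with sign): +1, -2, -8, -7, -5, -3, -6, -2, -7, -2, +9, -3, -3
Step 2: Count signs: positive = 2, negative = 11.
Step 3: Under H0: P(positive) = 0.5, so the number of positives S ~ Bin(13, 0.5).
Step 4: Two-sided exact p-value = sum of Bin(13,0.5) probabilities at or below the observed probability = 0.022461.
Step 5: alpha = 0.05. reject H0.

n_eff = 13, pos = 2, neg = 11, p = 0.022461, reject H0.


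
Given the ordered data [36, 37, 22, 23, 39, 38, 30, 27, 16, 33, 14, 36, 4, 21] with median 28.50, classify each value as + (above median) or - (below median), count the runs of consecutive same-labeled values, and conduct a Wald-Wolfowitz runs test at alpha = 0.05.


Step 1: Compute median = 28.50; label A = above, B = below.
Labels in order: AABBAAABBABABB  (n_A = 7, n_B = 7)
Step 2: Count runs R = 8.
Step 3: Under H0 (random ordering), E[R] = 2*n_A*n_B/(n_A+n_B) + 1 = 2*7*7/14 + 1 = 8.0000.
        Var[R] = 2*n_A*n_B*(2*n_A*n_B - n_A - n_B) / ((n_A+n_B)^2 * (n_A+n_B-1)) = 8232/2548 = 3.2308.
        SD[R] = 1.7974.
Step 4: R = E[R], so z = 0 with no continuity correction.
Step 5: Two-sided p-value via normal approximation = 2*(1 - Phi(|z|)) = 1.000000.
Step 6: alpha = 0.05. fail to reject H0.

R = 8, z = 0.0000, p = 1.000000, fail to reject H0.


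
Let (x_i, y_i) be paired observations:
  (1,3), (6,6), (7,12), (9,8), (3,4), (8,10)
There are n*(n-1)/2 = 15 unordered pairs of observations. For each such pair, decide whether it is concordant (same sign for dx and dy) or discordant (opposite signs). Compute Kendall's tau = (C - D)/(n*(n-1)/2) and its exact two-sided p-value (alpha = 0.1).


Step 1: Enumerate the 15 unordered pairs (i,j) with i<j and classify each by sign(x_j-x_i) * sign(y_j-y_i).
  (1,2):dx=+5,dy=+3->C; (1,3):dx=+6,dy=+9->C; (1,4):dx=+8,dy=+5->C; (1,5):dx=+2,dy=+1->C
  (1,6):dx=+7,dy=+7->C; (2,3):dx=+1,dy=+6->C; (2,4):dx=+3,dy=+2->C; (2,5):dx=-3,dy=-2->C
  (2,6):dx=+2,dy=+4->C; (3,4):dx=+2,dy=-4->D; (3,5):dx=-4,dy=-8->C; (3,6):dx=+1,dy=-2->D
  (4,5):dx=-6,dy=-4->C; (4,6):dx=-1,dy=+2->D; (5,6):dx=+5,dy=+6->C
Step 2: C = 12, D = 3, total pairs = 15.
Step 3: tau = (C - D)/(n(n-1)/2) = (12 - 3)/15 = 0.600000.
Step 4: Exact two-sided p-value (enumerate n! = 720 permutations of y under H0): p = 0.136111.
Step 5: alpha = 0.1. fail to reject H0.

tau_b = 0.6000 (C=12, D=3), p = 0.136111, fail to reject H0.


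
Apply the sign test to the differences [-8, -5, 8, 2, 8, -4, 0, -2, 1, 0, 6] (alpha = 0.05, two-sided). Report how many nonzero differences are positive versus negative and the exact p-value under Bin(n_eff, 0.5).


Step 1: Discard zero differences. Original n = 11; n_eff = number of nonzero differences = 9.
Nonzero differences (with sign): -8, -5, +8, +2, +8, -4, -2, +1, +6
Step 2: Count signs: positive = 5, negative = 4.
Step 3: Under H0: P(positive) = 0.5, so the number of positives S ~ Bin(9, 0.5).
Step 4: Two-sided exact p-value = sum of Bin(9,0.5) probabilities at or below the observed probability = 1.000000.
Step 5: alpha = 0.05. fail to reject H0.

n_eff = 9, pos = 5, neg = 4, p = 1.000000, fail to reject H0.
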